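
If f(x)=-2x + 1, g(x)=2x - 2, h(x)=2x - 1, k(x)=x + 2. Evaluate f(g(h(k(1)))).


k(1) = 3
h(3) = 5
g(5) = 8
f(8) = -15

-15


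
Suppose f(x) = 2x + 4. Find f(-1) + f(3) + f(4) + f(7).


f(-1) = 2
f(3) = 10
f(4) = 12
f(7) = 18
Sum = 42

42


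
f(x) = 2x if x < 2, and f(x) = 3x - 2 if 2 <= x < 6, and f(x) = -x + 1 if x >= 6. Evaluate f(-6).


-6 satisfies x < 2
f(-6) = -12

-12


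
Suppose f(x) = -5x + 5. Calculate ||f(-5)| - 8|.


f(-5) = 30
|30| = 30
|30 - 8| = 22

22


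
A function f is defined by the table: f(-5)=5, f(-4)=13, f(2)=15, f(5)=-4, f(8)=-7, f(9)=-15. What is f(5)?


Reading from the table at x = 5

-4


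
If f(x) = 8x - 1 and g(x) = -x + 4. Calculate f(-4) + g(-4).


f(-4) = -33
g(-4) = 8
Sum = -25

-25


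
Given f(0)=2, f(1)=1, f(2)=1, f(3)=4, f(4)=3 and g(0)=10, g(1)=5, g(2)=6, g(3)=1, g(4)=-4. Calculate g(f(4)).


f(4) = 3
g(3) = 1

1


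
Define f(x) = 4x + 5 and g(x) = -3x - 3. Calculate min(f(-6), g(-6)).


f(-6) = -19
g(-6) = 15
min = -19

-19


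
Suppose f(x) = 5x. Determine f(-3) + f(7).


f(-3) = -15
f(7) = 35
Sum = 20

20


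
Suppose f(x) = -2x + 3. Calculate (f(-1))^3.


f(-1) = 5
(5)^3 = 125

125


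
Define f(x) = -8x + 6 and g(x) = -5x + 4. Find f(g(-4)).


g(-4) = 24
f(24) = -186

-186


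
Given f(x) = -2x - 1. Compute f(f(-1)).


f(-1) = 1
f(1) = -3

-3


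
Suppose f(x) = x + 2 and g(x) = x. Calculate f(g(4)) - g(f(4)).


f(g(4)) = 6
g(f(4)) = 6
Difference = 0

0


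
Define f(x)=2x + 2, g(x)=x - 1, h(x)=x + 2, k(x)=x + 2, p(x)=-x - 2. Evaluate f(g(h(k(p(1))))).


2


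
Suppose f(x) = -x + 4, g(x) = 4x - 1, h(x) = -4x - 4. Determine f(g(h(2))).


h(2) = -12
g(-12) = -49
f(-49) = 53

53


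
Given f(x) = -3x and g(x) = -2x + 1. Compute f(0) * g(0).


f(0) = 0
g(0) = 1
Product = 0

0


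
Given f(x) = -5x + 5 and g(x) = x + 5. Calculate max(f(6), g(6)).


f(6) = -25
g(6) = 11
max = 11

11


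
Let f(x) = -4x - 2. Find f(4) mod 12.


f(4) = -18
-18 mod 12 = 6

6


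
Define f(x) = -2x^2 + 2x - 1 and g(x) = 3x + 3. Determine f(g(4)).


g(4) = 15
f(15) = (-2)*(15)^2 + 2*(15) - 1 = -421

-421


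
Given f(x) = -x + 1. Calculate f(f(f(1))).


f(1) = 0
f(0) = 1
f(1) = 0

0


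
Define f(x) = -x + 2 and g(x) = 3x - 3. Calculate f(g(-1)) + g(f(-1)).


f(g(-1)) = 8
g(f(-1)) = 6
Sum = 14

14


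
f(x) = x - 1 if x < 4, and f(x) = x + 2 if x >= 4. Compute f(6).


6 satisfies x >= 4
f(6) = 8

8


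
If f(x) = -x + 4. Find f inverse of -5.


Solve -x + 4 = -5
x = (-5 - 4) / (-1) = 9

9


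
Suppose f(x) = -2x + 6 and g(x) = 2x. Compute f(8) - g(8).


-26


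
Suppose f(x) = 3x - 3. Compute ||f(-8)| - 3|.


f(-8) = -27
|-27| = 27
|27 - 3| = 24

24


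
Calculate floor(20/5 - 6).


20/5 = 4
4 - 6 = -2
floor(-2) = -2

-2


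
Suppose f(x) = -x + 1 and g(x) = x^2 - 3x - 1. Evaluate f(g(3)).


g(3) = -1
f(-1) = 2

2


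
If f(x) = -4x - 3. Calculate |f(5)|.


f(5) = -23
|-23| = 23

23


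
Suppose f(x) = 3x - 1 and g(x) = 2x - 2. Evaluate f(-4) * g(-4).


f(-4) = -13
g(-4) = -10
Product = 130

130


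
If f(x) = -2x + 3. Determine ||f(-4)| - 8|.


f(-4) = 11
|11| = 11
|11 - 8| = 3

3


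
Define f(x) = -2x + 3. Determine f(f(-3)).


f(-3) = 9
f(9) = -15

-15


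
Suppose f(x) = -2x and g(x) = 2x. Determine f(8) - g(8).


f(8) = -16
g(8) = 16
Difference = -32

-32


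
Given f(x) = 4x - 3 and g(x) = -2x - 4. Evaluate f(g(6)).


-67


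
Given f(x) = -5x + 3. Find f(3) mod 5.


f(3) = -12
-12 mod 5 = 3

3


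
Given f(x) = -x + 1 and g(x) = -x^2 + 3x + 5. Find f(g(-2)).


6


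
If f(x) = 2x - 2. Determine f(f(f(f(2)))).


f(2) = 2
f(2) = 2
f(2) = 2
f(2) = 2

2


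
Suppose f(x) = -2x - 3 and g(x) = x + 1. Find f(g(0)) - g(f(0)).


f(g(0)) = -5
g(f(0)) = -2
Difference = -3

-3


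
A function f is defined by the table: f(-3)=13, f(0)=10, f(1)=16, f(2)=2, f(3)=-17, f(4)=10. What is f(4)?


Reading from the table at x = 4

10


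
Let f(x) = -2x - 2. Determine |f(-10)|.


f(-10) = 18
|18| = 18

18


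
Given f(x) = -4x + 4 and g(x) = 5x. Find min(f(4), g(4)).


f(4) = -12
g(4) = 20
min = -12

-12


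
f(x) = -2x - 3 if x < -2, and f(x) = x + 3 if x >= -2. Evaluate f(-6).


-6 satisfies x < -2
f(-6) = 9

9


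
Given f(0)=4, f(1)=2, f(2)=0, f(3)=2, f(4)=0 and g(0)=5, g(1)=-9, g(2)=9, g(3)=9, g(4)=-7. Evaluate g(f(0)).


f(0) = 4
g(4) = -7

-7


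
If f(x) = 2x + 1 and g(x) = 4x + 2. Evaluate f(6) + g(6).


f(6) = 13
g(6) = 26
Sum = 39

39


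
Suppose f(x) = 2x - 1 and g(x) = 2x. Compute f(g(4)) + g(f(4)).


f(g(4)) = 15
g(f(4)) = 14
Sum = 29

29


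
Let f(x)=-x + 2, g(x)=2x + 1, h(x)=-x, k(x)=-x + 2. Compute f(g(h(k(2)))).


k(2) = 0
h(0) = 0
g(0) = 1
f(1) = 1

1


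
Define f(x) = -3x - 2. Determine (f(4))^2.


f(4) = -14
(-14)^2 = 196

196


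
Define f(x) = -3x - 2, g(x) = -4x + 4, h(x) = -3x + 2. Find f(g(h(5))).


h(5) = -13
g(-13) = 56
f(56) = -170

-170


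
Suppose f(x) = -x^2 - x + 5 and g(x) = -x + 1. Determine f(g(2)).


g(2) = -1
f(-1) = (-1)*(-1)^2 - 1*(-1) + 5 = 5

5


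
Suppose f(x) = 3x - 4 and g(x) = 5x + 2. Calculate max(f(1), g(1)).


f(1) = -1
g(1) = 7
max = 7

7


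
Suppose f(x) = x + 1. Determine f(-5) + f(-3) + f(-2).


-7


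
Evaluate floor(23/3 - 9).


23/3 = 7.6667
7.6667 - 9 = -1.3333
floor(-1.3333) = -2

-2


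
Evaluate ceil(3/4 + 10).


3/4 = 0.75
0.75 + 10 = 10.75
ceil(10.75) = 11

11


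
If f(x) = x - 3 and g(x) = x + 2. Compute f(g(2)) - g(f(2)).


f(g(2)) = 1
g(f(2)) = 1
Difference = 0

0


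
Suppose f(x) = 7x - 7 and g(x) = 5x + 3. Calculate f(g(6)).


224


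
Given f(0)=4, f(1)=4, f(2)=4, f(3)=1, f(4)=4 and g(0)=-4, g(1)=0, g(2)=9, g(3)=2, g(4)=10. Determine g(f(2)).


f(2) = 4
g(4) = 10

10


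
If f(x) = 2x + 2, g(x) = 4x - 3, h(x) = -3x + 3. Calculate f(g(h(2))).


h(2) = -3
g(-3) = -15
f(-15) = -28

-28


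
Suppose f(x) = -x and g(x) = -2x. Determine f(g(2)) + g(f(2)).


f(g(2)) = 4
g(f(2)) = 4
Sum = 8

8


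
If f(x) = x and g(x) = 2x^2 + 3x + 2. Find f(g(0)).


g(0) = 2
f(2) = 2

2


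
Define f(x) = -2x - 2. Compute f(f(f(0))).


f(0) = -2
f(-2) = 2
f(2) = -6

-6


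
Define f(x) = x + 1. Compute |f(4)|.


f(4) = 5
|5| = 5

5


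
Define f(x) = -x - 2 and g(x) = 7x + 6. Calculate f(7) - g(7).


-64


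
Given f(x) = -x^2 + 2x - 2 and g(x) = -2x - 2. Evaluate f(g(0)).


g(0) = -2
f(-2) = (-1)*(-2)^2 + 2*(-2) - 2 = -10

-10


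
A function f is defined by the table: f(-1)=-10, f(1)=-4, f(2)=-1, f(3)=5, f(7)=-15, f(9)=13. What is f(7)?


Reading from the table at x = 7

-15


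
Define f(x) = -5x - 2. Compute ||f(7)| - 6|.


f(7) = -37
|-37| = 37
|37 - 6| = 31

31


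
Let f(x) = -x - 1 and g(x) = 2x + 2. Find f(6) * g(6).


f(6) = -7
g(6) = 14
Product = -98

-98


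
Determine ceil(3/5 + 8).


3/5 = 0.6
0.6 + 8 = 8.6
ceil(8.6) = 9

9


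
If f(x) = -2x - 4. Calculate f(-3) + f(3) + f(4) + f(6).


f(-3) = 2
f(3) = -10
f(4) = -12
f(6) = -16
Sum = -36

-36


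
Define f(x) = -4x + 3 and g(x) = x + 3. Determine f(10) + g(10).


-24


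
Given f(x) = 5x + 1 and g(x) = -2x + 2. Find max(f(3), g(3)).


f(3) = 16
g(3) = -4
max = 16

16


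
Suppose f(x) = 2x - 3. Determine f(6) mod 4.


1


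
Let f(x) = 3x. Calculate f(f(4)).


f(4) = 12
f(12) = 36

36


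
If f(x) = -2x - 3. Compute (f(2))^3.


f(2) = -7
(-7)^3 = -343

-343


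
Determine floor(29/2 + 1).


29/2 = 14.5
14.5 + 1 = 15.5
floor(15.5) = 15

15


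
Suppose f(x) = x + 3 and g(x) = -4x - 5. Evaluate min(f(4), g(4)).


f(4) = 7
g(4) = -21
min = -21

-21


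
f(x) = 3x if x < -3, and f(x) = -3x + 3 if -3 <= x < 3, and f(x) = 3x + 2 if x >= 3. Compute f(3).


3 satisfies x >= 3
f(3) = 11

11


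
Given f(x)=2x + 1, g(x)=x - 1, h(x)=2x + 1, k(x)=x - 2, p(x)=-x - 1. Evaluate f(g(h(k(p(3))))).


p(3) = -4
k(-4) = -6
h(-6) = -11
g(-11) = -12
f(-12) = -23

-23


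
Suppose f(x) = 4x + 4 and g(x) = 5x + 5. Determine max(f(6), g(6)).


f(6) = 28
g(6) = 35
max = 35

35


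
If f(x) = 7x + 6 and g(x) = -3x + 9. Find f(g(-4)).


g(-4) = 21
f(21) = 153

153


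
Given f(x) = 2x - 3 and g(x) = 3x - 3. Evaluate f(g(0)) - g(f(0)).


f(g(0)) = -9
g(f(0)) = -12
Difference = 3

3


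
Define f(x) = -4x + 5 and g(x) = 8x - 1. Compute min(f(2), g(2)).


f(2) = -3
g(2) = 15
min = -3

-3


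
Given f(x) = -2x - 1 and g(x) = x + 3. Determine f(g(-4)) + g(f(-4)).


f(g(-4)) = 1
g(f(-4)) = 10
Sum = 11

11


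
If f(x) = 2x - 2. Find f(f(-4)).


f(-4) = -10
f(-10) = -22

-22


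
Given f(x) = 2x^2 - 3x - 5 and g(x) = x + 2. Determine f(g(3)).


30


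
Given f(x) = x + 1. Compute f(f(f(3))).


f(3) = 4
f(4) = 5
f(5) = 6

6


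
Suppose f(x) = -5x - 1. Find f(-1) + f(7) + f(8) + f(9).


f(-1) = 4
f(7) = -36
f(8) = -41
f(9) = -46
Sum = -119

-119


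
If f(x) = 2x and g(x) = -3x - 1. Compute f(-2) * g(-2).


f(-2) = -4
g(-2) = 5
Product = -20

-20


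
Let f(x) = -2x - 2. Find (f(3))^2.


f(3) = -8
(-8)^2 = 64

64


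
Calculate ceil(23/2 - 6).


23/2 = 11.5
11.5 - 6 = 5.5
ceil(5.5) = 6

6


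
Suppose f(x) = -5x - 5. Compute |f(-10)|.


f(-10) = 45
|45| = 45

45


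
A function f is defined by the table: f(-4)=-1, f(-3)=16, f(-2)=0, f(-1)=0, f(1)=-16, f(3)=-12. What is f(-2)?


Reading from the table at x = -2

0


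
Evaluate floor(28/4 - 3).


28/4 = 7
7 - 3 = 4
floor(4) = 4

4


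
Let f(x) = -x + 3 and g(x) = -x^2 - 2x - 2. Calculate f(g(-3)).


g(-3) = -5
f(-5) = 8

8


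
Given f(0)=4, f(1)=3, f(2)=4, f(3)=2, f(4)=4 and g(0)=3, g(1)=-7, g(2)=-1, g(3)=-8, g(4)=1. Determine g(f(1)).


f(1) = 3
g(3) = -8

-8


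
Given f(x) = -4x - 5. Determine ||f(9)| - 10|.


f(9) = -41
|-41| = 41
|41 - 10| = 31

31


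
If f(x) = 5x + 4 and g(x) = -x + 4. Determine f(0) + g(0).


8


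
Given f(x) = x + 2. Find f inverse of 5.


Solve x + 2 = 5
x = (5 - 2) / 1 = 3

3


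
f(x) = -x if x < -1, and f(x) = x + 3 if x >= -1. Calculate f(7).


7 satisfies x >= -1
f(7) = 10

10


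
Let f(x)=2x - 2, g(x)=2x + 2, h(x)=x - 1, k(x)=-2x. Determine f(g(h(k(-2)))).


k(-2) = 4
h(4) = 3
g(3) = 8
f(8) = 14

14


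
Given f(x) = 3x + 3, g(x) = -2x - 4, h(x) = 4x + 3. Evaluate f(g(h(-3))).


h(-3) = -9
g(-9) = 14
f(14) = 45

45


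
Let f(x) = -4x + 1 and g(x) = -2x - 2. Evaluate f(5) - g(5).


f(5) = -19
g(5) = -12
Difference = -7

-7


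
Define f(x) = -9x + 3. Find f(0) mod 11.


f(0) = 3
3 mod 11 = 3

3


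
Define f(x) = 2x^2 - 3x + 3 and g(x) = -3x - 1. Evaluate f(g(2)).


g(2) = -7
f(-7) = 2*(-7)^2 - 3*(-7) + 3 = 122

122


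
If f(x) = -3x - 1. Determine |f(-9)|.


f(-9) = 26
|26| = 26

26


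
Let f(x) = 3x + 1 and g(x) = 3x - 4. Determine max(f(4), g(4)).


f(4) = 13
g(4) = 8
max = 13

13


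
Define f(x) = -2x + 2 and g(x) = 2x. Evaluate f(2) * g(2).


-8


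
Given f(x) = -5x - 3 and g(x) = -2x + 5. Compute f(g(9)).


g(9) = -13
f(-13) = 62

62


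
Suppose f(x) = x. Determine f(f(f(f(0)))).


f(0) = 0
f(0) = 0
f(0) = 0
f(0) = 0

0


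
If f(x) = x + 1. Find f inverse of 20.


Solve x + 1 = 20
x = (20 - 1) / 1 = 19

19


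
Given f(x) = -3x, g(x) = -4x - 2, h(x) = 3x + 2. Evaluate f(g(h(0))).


30


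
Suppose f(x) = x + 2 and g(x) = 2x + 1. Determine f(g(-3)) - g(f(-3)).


f(g(-3)) = -3
g(f(-3)) = -1
Difference = -2

-2


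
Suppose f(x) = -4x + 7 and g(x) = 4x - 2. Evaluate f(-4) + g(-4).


f(-4) = 23
g(-4) = -18
Sum = 5

5


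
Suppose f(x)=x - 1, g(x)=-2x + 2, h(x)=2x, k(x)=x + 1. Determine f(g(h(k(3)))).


k(3) = 4
h(4) = 8
g(8) = -14
f(-14) = -15

-15


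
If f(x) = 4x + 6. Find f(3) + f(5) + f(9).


86


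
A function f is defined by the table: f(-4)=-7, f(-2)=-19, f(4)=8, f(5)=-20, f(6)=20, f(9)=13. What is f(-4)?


Reading from the table at x = -4

-7


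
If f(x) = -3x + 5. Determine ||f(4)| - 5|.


2


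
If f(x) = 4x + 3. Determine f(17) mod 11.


f(17) = 71
71 mod 11 = 5

5


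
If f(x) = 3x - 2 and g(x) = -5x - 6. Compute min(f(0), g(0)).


f(0) = -2
g(0) = -6
min = -6

-6


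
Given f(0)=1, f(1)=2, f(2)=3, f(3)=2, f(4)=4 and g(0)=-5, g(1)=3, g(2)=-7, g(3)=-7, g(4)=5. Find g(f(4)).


f(4) = 4
g(4) = 5

5


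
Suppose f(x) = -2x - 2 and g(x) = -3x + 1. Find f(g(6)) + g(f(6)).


f(g(6)) = 32
g(f(6)) = 43
Sum = 75

75


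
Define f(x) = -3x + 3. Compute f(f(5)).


f(5) = -12
f(-12) = 39

39


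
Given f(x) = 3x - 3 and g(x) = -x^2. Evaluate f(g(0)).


g(0) = 0
f(0) = -3

-3


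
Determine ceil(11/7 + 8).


11/7 = 1.5714
1.5714 + 8 = 9.5714
ceil(9.5714) = 10

10


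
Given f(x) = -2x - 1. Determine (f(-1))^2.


f(-1) = 1
(1)^2 = 1

1


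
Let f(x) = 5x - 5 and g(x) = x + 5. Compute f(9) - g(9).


26


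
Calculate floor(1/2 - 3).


-3


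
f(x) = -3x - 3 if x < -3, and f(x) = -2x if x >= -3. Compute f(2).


2 satisfies x >= -3
f(2) = -4

-4


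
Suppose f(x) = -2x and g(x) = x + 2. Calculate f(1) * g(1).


-6


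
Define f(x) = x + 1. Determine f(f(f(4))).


7


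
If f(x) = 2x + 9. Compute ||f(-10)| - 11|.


f(-10) = -11
|-11| = 11
|11 - 11| = 0

0


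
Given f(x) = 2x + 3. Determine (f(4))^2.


121


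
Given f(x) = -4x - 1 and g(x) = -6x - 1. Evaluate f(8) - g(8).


f(8) = -33
g(8) = -49
Difference = 16

16


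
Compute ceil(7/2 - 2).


7/2 = 3.5
3.5 - 2 = 1.5
ceil(1.5) = 2

2


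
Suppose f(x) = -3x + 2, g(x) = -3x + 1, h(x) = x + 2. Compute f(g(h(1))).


h(1) = 3
g(3) = -8
f(-8) = 26

26


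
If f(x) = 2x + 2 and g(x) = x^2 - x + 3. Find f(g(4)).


32


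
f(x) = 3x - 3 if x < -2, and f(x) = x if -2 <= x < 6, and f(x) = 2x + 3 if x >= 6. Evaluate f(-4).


-4 satisfies x < -2
f(-4) = -15

-15


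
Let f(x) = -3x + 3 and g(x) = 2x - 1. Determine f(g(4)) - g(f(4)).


f(g(4)) = -18
g(f(4)) = -19
Difference = 1

1


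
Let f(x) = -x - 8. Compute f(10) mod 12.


f(10) = -18
-18 mod 12 = 6

6


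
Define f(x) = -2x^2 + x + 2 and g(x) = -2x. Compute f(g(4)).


-134


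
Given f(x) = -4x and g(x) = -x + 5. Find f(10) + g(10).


f(10) = -40
g(10) = -5
Sum = -45

-45


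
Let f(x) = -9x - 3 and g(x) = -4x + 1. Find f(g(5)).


g(5) = -19
f(-19) = 168

168


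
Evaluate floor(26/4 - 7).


-1


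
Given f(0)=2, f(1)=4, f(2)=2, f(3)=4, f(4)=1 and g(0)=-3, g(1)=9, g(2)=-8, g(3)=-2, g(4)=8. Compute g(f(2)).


-8


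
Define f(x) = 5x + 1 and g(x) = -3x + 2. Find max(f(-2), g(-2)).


8


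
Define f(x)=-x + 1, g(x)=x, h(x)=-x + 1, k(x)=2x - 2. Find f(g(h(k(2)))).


k(2) = 2
h(2) = -1
g(-1) = -1
f(-1) = 2

2


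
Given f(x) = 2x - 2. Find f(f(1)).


f(1) = 0
f(0) = -2

-2


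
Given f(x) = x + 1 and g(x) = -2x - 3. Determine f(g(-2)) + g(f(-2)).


f(g(-2)) = 2
g(f(-2)) = -1
Sum = 1

1


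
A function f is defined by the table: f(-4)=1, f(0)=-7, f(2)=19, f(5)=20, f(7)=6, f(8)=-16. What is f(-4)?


Reading from the table at x = -4

1


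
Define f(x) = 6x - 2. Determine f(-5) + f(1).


f(-5) = -32
f(1) = 4
Sum = -28

-28


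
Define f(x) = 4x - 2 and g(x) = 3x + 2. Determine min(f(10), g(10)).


f(10) = 38
g(10) = 32
min = 32

32


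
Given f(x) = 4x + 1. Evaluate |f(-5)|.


f(-5) = -19
|-19| = 19

19


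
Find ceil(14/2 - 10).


14/2 = 7
7 - 10 = -3
ceil(-3) = -3

-3


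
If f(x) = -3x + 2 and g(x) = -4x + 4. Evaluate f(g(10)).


g(10) = -36
f(-36) = 110

110


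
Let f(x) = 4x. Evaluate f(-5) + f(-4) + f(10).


f(-5) = -20
f(-4) = -16
f(10) = 40
Sum = 4

4


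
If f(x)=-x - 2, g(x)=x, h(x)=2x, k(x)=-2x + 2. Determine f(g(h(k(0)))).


k(0) = 2
h(2) = 4
g(4) = 4
f(4) = -6

-6


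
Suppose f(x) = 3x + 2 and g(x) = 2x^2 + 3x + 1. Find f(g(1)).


g(1) = 6
f(6) = 20

20


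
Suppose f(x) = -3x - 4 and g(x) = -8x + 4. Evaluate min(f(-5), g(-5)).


11


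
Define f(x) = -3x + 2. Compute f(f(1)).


f(1) = -1
f(-1) = 5

5


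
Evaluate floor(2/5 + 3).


2/5 = 0.4
0.4 + 3 = 3.4
floor(3.4) = 3

3


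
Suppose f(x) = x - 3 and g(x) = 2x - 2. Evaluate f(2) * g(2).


f(2) = -1
g(2) = 2
Product = -2

-2


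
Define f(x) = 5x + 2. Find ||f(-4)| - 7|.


f(-4) = -18
|-18| = 18
|18 - 7| = 11

11


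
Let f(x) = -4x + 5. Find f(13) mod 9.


f(13) = -47
-47 mod 9 = 7

7


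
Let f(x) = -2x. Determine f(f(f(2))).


f(2) = -4
f(-4) = 8
f(8) = -16

-16


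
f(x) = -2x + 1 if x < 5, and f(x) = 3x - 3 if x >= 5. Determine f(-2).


-2 satisfies x < 5
f(-2) = 5

5


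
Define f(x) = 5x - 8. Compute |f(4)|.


f(4) = 12
|12| = 12

12


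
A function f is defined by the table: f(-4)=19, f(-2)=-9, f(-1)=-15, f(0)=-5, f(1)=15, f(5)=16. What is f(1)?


Reading from the table at x = 1

15


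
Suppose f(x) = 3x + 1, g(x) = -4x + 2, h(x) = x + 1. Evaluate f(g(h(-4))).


43


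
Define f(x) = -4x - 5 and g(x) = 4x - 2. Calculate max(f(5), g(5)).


18


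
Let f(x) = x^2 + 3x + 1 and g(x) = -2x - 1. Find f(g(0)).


g(0) = -1
f(-1) = 1*(-1)^2 + 3*(-1) + 1 = -1

-1


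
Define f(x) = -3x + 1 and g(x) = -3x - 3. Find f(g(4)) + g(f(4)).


f(g(4)) = 46
g(f(4)) = 30
Sum = 76

76


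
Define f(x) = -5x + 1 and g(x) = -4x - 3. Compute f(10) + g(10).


-92


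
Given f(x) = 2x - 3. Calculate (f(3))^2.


f(3) = 3
(3)^2 = 9

9


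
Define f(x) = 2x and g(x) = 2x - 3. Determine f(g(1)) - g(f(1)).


f(g(1)) = -2
g(f(1)) = 1
Difference = -3

-3


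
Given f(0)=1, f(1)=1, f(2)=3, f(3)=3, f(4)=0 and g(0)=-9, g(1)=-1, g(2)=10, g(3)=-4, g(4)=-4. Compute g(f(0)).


-1


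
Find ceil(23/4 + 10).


23/4 = 5.75
5.75 + 10 = 15.75
ceil(15.75) = 16

16


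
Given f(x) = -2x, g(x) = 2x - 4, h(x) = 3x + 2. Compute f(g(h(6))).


h(6) = 20
g(20) = 36
f(36) = -72

-72


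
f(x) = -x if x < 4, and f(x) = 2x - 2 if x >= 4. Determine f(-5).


-5 satisfies x < 4
f(-5) = 5

5


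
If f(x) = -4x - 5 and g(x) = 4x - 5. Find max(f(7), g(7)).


23


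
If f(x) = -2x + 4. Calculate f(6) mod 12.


f(6) = -8
-8 mod 12 = 4

4


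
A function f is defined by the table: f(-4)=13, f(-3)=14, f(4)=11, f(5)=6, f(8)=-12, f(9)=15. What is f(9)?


Reading from the table at x = 9

15


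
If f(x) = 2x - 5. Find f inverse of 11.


8


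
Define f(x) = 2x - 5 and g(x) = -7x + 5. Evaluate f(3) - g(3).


f(3) = 1
g(3) = -16
Difference = 17

17


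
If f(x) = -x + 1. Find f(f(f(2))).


f(2) = -1
f(-1) = 2
f(2) = -1

-1


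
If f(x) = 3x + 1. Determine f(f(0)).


f(0) = 1
f(1) = 4

4


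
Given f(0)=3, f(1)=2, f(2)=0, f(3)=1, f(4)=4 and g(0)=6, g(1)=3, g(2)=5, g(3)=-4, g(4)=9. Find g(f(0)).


f(0) = 3
g(3) = -4

-4


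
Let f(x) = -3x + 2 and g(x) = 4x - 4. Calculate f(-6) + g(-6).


f(-6) = 20
g(-6) = -28
Sum = -8

-8


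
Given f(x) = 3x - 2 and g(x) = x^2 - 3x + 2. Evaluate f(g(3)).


g(3) = 2
f(2) = 4

4


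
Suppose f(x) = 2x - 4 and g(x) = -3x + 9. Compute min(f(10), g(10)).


f(10) = 16
g(10) = -21
min = -21

-21


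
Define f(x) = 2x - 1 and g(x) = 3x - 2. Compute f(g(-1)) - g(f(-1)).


f(g(-1)) = -11
g(f(-1)) = -11
Difference = 0

0


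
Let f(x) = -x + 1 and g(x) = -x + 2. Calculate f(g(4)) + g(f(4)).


f(g(4)) = 3
g(f(4)) = 5
Sum = 8

8


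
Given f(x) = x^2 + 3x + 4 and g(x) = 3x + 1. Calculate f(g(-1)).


g(-1) = -2
f(-2) = 1*(-2)^2 + 3*(-2) + 4 = 2

2


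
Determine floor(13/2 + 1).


7


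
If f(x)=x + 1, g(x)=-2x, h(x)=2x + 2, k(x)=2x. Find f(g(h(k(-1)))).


5


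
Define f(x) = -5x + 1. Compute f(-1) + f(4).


f(-1) = 6
f(4) = -19
Sum = -13

-13


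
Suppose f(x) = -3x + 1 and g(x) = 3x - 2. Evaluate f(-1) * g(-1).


f(-1) = 4
g(-1) = -5
Product = -20

-20


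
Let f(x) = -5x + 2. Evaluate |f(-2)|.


f(-2) = 12
|12| = 12

12


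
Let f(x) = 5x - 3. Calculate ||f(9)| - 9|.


f(9) = 42
|42| = 42
|42 - 9| = 33

33


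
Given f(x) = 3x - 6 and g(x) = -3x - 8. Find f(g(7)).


g(7) = -29
f(-29) = -93

-93


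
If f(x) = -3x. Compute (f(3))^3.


f(3) = -9
(-9)^3 = -729

-729


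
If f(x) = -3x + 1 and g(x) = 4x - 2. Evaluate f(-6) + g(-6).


f(-6) = 19
g(-6) = -26
Sum = -7

-7


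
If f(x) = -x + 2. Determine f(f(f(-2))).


f(-2) = 4
f(4) = -2
f(-2) = 4

4


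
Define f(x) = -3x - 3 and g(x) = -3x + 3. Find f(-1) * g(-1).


f(-1) = 0
g(-1) = 6
Product = 0

0


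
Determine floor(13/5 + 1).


3


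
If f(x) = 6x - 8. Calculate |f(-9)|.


f(-9) = -62
|-62| = 62

62


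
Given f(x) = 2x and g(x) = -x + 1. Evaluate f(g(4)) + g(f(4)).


f(g(4)) = -6
g(f(4)) = -7
Sum = -13

-13


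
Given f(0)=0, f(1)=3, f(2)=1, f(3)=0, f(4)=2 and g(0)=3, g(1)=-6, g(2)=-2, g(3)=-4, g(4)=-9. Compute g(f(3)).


f(3) = 0
g(0) = 3

3


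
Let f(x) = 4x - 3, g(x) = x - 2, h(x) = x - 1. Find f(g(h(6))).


h(6) = 5
g(5) = 3
f(3) = 9

9


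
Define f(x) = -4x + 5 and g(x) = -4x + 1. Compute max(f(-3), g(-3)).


17


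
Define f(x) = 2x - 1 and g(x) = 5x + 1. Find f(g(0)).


g(0) = 1
f(1) = 1

1


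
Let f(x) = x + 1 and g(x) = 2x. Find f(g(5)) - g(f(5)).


-1


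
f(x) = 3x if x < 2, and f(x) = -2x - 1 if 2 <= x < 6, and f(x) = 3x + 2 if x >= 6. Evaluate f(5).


5 satisfies 2 <= x < 6
f(5) = -11

-11


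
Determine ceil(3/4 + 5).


6


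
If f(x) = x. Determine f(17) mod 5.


f(17) = 17
17 mod 5 = 2

2


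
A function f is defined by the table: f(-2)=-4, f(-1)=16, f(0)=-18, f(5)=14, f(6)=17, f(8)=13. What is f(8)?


Reading from the table at x = 8

13


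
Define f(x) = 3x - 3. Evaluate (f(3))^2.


f(3) = 6
(6)^2 = 36

36


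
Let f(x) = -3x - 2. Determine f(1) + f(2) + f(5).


f(1) = -5
f(2) = -8
f(5) = -17
Sum = -30

-30


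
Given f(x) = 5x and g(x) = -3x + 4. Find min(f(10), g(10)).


f(10) = 50
g(10) = -26
min = -26

-26


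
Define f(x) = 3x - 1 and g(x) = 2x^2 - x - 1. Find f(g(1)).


g(1) = 0
f(0) = -1

-1


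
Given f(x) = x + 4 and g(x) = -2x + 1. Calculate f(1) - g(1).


6


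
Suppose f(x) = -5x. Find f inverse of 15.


-3


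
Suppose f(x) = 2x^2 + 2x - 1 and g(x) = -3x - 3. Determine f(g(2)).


g(2) = -9
f(-9) = 2*(-9)^2 + 2*(-9) - 1 = 143

143


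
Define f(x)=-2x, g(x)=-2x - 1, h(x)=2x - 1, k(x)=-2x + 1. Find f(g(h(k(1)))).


k(1) = -1
h(-1) = -3
g(-3) = 5
f(5) = -10

-10


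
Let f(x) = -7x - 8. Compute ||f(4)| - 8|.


28


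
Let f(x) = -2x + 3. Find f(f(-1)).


f(-1) = 5
f(5) = -7

-7


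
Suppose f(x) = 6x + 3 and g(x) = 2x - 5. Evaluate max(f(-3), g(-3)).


f(-3) = -15
g(-3) = -11
max = -11

-11


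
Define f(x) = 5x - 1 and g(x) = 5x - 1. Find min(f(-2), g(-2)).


f(-2) = -11
g(-2) = -11
min = -11

-11


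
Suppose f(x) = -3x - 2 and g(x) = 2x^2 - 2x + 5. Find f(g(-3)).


g(-3) = 29
f(29) = -89

-89


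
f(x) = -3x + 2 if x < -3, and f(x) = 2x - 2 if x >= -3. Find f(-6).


-6 satisfies x < -3
f(-6) = 20

20


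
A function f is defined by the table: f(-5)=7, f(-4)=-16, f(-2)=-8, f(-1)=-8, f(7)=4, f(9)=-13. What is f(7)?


Reading from the table at x = 7

4


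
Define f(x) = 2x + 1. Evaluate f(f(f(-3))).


f(-3) = -5
f(-5) = -9
f(-9) = -17

-17


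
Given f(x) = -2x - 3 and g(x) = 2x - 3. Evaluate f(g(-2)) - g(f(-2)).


f(g(-2)) = 11
g(f(-2)) = -1
Difference = 12

12


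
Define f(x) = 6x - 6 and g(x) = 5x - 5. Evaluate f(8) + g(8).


f(8) = 42
g(8) = 35
Sum = 77

77


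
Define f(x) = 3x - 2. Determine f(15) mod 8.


f(15) = 43
43 mod 8 = 3

3


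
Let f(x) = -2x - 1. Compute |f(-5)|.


9


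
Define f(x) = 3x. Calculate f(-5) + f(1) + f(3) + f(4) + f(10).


f(-5) = -15
f(1) = 3
f(3) = 9
f(4) = 12
f(10) = 30
Sum = 39

39


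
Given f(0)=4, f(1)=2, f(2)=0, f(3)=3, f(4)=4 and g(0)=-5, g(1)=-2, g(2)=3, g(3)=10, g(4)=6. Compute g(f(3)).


10


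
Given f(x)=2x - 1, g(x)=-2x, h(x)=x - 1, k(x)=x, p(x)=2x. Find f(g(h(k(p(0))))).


p(0) = 0
k(0) = 0
h(0) = -1
g(-1) = 2
f(2) = 3

3


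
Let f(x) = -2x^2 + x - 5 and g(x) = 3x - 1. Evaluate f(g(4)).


g(4) = 11
f(11) = (-2)*(11)^2 + 1*(11) - 5 = -236

-236


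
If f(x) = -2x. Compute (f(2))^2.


f(2) = -4
(-4)^2 = 16

16


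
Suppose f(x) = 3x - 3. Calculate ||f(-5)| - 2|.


f(-5) = -18
|-18| = 18
|18 - 2| = 16

16


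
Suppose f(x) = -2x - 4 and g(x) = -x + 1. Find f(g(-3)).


-12


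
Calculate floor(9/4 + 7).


9/4 = 2.25
2.25 + 7 = 9.25
floor(9.25) = 9

9


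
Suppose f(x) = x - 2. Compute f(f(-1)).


-5


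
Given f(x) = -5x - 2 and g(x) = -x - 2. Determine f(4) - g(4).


f(4) = -22
g(4) = -6
Difference = -16

-16


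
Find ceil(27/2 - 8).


6


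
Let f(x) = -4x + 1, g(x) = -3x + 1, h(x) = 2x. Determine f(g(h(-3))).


h(-3) = -6
g(-6) = 19
f(19) = -75

-75


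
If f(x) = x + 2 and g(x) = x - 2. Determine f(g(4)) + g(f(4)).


f(g(4)) = 4
g(f(4)) = 4
Sum = 8

8


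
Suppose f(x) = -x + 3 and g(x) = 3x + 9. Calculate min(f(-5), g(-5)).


f(-5) = 8
g(-5) = -6
min = -6

-6


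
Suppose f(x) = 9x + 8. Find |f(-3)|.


f(-3) = -19
|-19| = 19

19


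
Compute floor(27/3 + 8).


27/3 = 9
9 + 8 = 17
floor(17) = 17

17


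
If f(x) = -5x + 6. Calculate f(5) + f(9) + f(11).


f(5) = -19
f(9) = -39
f(11) = -49
Sum = -107

-107


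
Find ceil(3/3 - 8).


3/3 = 1
1 - 8 = -7
ceil(-7) = -7

-7


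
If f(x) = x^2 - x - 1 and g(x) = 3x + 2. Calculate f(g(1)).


19


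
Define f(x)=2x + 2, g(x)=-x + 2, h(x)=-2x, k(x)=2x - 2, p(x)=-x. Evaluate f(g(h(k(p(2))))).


p(2) = -2
k(-2) = -6
h(-6) = 12
g(12) = -10
f(-10) = -18

-18


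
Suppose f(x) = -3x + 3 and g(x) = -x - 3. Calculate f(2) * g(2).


f(2) = -3
g(2) = -5
Product = 15

15


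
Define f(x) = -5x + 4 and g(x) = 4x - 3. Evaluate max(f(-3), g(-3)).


f(-3) = 19
g(-3) = -15
max = 19

19


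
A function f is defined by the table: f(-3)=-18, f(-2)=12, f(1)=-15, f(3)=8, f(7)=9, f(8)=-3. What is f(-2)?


Reading from the table at x = -2

12


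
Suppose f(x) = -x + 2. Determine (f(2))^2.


0


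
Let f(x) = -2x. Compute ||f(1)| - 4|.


f(1) = -2
|-2| = 2
|2 - 4| = 2

2


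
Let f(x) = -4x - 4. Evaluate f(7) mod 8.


f(7) = -32
-32 mod 8 = 0

0


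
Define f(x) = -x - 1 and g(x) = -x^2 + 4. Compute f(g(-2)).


g(-2) = 0
f(0) = -1

-1


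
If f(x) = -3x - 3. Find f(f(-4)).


-30


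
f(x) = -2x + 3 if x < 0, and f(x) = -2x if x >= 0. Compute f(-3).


9


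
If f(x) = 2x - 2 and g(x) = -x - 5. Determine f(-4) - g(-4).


f(-4) = -10
g(-4) = -1
Difference = -9

-9


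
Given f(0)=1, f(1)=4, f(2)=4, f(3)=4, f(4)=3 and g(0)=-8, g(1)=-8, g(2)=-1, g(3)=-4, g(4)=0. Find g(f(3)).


f(3) = 4
g(4) = 0

0


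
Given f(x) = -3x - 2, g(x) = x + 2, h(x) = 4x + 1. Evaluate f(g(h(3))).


h(3) = 13
g(13) = 15
f(15) = -47

-47


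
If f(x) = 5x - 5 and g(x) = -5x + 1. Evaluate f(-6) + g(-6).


f(-6) = -35
g(-6) = 31
Sum = -4

-4


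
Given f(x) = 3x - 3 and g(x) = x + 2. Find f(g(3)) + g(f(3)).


f(g(3)) = 12
g(f(3)) = 8
Sum = 20

20


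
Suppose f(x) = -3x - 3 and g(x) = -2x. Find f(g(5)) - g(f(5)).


f(g(5)) = 27
g(f(5)) = 36
Difference = -9

-9


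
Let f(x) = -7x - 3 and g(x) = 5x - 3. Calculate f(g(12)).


g(12) = 57
f(57) = -402

-402


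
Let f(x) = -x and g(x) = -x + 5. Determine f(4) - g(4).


f(4) = -4
g(4) = 1
Difference = -5

-5


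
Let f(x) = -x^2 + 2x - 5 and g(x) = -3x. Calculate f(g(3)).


g(3) = -9
f(-9) = (-1)*(-9)^2 + 2*(-9) - 5 = -104

-104


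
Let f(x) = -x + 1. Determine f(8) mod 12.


f(8) = -7
-7 mod 12 = 5

5


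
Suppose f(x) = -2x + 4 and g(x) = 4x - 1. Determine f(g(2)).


g(2) = 7
f(7) = -10

-10


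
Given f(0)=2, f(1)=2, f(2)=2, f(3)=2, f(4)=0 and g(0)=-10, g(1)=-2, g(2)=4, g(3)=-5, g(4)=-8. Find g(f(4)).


f(4) = 0
g(0) = -10

-10


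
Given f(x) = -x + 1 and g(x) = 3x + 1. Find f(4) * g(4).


f(4) = -3
g(4) = 13
Product = -39

-39


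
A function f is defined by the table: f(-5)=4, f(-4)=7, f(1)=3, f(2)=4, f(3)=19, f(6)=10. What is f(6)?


Reading from the table at x = 6

10


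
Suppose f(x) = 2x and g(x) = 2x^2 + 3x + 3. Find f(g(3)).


g(3) = 30
f(30) = 60

60


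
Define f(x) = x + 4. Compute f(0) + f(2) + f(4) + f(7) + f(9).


f(0) = 4
f(2) = 6
f(4) = 8
f(7) = 11
f(9) = 13
Sum = 42

42


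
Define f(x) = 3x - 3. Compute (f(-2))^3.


-729


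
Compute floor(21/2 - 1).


9


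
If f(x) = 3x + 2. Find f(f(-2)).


f(-2) = -4
f(-4) = -10

-10


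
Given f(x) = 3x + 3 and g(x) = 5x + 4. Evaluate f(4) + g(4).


f(4) = 15
g(4) = 24
Sum = 39

39


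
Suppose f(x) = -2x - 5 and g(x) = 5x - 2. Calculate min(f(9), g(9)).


f(9) = -23
g(9) = 43
min = -23

-23


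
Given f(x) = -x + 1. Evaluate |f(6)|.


5


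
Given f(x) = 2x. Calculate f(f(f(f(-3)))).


f(-3) = -6
f(-6) = -12
f(-12) = -24
f(-24) = -48

-48


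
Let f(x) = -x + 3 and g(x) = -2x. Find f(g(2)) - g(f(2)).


9


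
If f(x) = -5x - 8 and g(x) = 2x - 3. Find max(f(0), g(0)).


f(0) = -8
g(0) = -3
max = -3

-3


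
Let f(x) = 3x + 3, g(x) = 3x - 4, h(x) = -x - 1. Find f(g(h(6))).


h(6) = -7
g(-7) = -25
f(-25) = -72

-72


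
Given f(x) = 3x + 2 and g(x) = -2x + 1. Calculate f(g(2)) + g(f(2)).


f(g(2)) = -7
g(f(2)) = -15
Sum = -22

-22


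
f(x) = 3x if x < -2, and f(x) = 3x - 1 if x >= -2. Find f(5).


5 satisfies x >= -2
f(5) = 14

14


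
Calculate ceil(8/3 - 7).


-4


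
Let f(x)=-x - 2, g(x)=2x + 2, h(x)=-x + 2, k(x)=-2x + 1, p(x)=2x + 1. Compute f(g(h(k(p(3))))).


p(3) = 7
k(7) = -13
h(-13) = 15
g(15) = 32
f(32) = -34

-34


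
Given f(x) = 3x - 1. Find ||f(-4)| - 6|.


f(-4) = -13
|-13| = 13
|13 - 6| = 7

7


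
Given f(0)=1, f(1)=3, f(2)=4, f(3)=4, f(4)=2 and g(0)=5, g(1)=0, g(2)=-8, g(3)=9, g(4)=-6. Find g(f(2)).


f(2) = 4
g(4) = -6

-6


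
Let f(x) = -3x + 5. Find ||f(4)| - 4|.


f(4) = -7
|-7| = 7
|7 - 4| = 3

3


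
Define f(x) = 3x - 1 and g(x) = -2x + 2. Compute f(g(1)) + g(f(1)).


-3


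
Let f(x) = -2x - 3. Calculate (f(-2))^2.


f(-2) = 1
(1)^2 = 1

1


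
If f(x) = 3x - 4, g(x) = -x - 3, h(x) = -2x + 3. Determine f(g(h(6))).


h(6) = -9
g(-9) = 6
f(6) = 14

14


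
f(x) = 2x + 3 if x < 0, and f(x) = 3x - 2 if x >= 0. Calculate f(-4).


-5


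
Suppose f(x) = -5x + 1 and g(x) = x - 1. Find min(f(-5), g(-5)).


-6


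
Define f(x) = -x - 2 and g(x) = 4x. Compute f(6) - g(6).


f(6) = -8
g(6) = 24
Difference = -32

-32


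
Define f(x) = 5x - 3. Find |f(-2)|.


f(-2) = -13
|-13| = 13

13


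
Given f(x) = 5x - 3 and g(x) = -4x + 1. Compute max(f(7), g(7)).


f(7) = 32
g(7) = -27
max = 32

32


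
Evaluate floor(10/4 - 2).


10/4 = 2.5
2.5 - 2 = 0.5
floor(0.5) = 0

0


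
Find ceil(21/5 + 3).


8


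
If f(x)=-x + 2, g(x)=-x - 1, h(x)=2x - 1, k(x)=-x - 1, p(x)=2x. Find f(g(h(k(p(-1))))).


p(-1) = -2
k(-2) = 1
h(1) = 1
g(1) = -2
f(-2) = 4

4


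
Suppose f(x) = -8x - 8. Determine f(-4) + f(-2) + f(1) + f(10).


f(-4) = 24
f(-2) = 8
f(1) = -16
f(10) = -88
Sum = -72

-72


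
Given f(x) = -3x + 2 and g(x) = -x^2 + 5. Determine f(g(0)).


-13


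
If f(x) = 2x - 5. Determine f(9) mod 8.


f(9) = 13
13 mod 8 = 5

5


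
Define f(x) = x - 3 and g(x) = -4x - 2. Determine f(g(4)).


g(4) = -18
f(-18) = -21

-21


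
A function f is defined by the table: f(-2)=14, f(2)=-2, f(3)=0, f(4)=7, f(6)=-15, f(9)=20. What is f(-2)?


Reading from the table at x = -2

14


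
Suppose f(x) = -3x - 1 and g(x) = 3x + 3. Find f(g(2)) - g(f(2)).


f(g(2)) = -28
g(f(2)) = -18
Difference = -10

-10


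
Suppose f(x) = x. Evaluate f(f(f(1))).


f(1) = 1
f(1) = 1
f(1) = 1

1


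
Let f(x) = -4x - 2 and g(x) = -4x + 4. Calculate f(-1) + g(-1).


f(-1) = 2
g(-1) = 8
Sum = 10

10


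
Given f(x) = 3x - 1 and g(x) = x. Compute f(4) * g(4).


f(4) = 11
g(4) = 4
Product = 44

44


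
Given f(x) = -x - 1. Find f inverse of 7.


Solve -x - 1 = 7
x = (7 + 1) / (-1) = -8

-8


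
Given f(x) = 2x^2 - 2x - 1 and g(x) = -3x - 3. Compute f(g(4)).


g(4) = -15
f(-15) = 2*(-15)^2 - 2*(-15) - 1 = 479

479


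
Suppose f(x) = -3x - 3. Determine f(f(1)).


f(1) = -6
f(-6) = 15

15


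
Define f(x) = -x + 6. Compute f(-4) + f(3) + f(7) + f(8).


f(-4) = 10
f(3) = 3
f(7) = -1
f(8) = -2
Sum = 10

10


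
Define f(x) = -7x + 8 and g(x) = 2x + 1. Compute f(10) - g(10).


f(10) = -62
g(10) = 21
Difference = -83

-83


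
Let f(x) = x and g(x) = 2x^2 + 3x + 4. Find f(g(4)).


g(4) = 48
f(48) = 48

48


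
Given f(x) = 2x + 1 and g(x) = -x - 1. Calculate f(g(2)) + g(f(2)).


-11


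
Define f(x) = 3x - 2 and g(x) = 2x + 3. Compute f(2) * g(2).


28


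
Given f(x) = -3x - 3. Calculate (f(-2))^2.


f(-2) = 3
(3)^2 = 9

9


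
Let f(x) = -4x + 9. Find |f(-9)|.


45


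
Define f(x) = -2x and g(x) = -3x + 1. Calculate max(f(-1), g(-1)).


4


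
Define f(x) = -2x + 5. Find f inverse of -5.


Solve -2x + 5 = -5
x = (-5 - 5) / (-2) = 5

5


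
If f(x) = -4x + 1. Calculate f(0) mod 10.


f(0) = 1
1 mod 10 = 1

1


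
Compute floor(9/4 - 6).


9/4 = 2.25
2.25 - 6 = -3.75
floor(-3.75) = -4

-4


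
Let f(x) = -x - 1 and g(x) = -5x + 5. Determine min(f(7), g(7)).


-30


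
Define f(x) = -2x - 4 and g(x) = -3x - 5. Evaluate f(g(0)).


g(0) = -5
f(-5) = 6

6


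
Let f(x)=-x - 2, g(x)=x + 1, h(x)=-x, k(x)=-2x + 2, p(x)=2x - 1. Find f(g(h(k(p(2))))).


p(2) = 3
k(3) = -4
h(-4) = 4
g(4) = 5
f(5) = -7

-7


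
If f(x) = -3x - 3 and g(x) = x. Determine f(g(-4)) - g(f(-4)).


f(g(-4)) = 9
g(f(-4)) = 9
Difference = 0

0


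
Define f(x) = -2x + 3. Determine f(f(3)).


f(3) = -3
f(-3) = 9

9


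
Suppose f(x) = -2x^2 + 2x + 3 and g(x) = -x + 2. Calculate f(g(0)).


g(0) = 2
f(2) = (-2)*(2)^2 + 2*(2) + 3 = -1

-1


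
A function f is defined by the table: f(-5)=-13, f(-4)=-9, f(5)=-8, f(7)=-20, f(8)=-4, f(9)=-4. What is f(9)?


Reading from the table at x = 9

-4


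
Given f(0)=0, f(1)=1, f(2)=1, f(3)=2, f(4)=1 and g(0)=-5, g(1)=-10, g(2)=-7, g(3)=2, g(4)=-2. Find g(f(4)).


f(4) = 1
g(1) = -10

-10


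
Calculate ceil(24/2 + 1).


24/2 = 12
12 + 1 = 13
ceil(13) = 13

13


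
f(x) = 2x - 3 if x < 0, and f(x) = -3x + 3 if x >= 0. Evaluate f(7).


7 satisfies x >= 0
f(7) = -18

-18


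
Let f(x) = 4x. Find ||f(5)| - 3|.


f(5) = 20
|20| = 20
|20 - 3| = 17

17


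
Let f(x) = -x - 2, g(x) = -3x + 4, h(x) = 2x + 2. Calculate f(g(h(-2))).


h(-2) = -2
g(-2) = 10
f(10) = -12

-12


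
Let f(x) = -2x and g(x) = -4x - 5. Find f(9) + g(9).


f(9) = -18
g(9) = -41
Sum = -59

-59


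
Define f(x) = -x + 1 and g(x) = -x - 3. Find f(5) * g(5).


f(5) = -4
g(5) = -8
Product = 32

32


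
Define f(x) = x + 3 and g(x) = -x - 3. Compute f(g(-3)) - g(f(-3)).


f(g(-3)) = 3
g(f(-3)) = -3
Difference = 6

6


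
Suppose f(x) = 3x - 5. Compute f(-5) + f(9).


f(-5) = -20
f(9) = 22
Sum = 2

2


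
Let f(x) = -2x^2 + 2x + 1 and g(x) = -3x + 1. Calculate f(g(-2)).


g(-2) = 7
f(7) = (-2)*(7)^2 + 2*(7) + 1 = -83

-83


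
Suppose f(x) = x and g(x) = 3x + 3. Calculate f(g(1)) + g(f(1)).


f(g(1)) = 6
g(f(1)) = 6
Sum = 12

12


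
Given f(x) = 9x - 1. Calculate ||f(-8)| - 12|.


f(-8) = -73
|-73| = 73
|73 - 12| = 61

61


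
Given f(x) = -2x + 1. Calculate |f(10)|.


f(10) = -19
|-19| = 19

19


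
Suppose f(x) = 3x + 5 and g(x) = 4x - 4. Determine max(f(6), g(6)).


f(6) = 23
g(6) = 20
max = 23

23


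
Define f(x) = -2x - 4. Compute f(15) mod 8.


f(15) = -34
-34 mod 8 = 6

6


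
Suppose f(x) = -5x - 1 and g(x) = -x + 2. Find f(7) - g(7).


f(7) = -36
g(7) = -5
Difference = -31

-31


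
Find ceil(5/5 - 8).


5/5 = 1
1 - 8 = -7
ceil(-7) = -7

-7


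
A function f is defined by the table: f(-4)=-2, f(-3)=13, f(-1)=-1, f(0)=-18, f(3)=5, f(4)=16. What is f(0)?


Reading from the table at x = 0

-18


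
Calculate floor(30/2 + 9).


30/2 = 15
15 + 9 = 24
floor(24) = 24

24


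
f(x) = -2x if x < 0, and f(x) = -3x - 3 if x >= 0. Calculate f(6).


6 satisfies x >= 0
f(6) = -21

-21


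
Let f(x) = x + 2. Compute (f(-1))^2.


f(-1) = 1
(1)^2 = 1

1


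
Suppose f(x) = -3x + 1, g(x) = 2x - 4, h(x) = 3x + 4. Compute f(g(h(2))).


h(2) = 10
g(10) = 16
f(16) = -47

-47


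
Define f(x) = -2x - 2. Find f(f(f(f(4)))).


f(4) = -10
f(-10) = 18
f(18) = -38
f(-38) = 74

74


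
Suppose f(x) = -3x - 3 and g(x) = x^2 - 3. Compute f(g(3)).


g(3) = 6
f(6) = -21

-21


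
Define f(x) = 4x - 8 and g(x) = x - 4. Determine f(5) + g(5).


f(5) = 12
g(5) = 1
Sum = 13

13


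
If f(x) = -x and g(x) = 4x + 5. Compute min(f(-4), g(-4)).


-11


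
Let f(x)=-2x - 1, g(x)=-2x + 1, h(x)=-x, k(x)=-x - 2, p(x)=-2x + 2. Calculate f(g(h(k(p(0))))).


p(0) = 2
k(2) = -4
h(-4) = 4
g(4) = -7
f(-7) = 13

13


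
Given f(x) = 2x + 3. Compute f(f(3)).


21


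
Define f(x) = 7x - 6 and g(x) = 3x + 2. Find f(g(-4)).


g(-4) = -10
f(-10) = -76

-76


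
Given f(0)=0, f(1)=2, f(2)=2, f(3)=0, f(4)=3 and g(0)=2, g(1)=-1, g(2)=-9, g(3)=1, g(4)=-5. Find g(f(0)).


f(0) = 0
g(0) = 2

2


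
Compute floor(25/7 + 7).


25/7 = 3.5714
3.5714 + 7 = 10.5714
floor(10.5714) = 10

10


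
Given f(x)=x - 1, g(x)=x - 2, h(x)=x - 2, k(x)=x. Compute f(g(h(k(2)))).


k(2) = 2
h(2) = 0
g(0) = -2
f(-2) = -3

-3


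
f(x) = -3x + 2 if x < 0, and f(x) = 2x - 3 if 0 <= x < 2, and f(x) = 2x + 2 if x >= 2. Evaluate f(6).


6 satisfies x >= 2
f(6) = 14

14


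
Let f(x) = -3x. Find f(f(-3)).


f(-3) = 9
f(9) = -27

-27


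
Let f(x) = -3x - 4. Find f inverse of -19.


Solve -3x - 4 = -19
x = (-19 + 4) / (-3) = 5

5


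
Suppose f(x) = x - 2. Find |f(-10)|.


f(-10) = -12
|-12| = 12

12


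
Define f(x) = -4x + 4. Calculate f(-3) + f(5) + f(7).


f(-3) = 16
f(5) = -16
f(7) = -24
Sum = -24

-24


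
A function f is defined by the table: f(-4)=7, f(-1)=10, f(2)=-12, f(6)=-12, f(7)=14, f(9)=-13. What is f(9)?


Reading from the table at x = 9

-13


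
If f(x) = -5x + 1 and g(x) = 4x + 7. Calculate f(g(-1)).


g(-1) = 3
f(3) = -14

-14
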